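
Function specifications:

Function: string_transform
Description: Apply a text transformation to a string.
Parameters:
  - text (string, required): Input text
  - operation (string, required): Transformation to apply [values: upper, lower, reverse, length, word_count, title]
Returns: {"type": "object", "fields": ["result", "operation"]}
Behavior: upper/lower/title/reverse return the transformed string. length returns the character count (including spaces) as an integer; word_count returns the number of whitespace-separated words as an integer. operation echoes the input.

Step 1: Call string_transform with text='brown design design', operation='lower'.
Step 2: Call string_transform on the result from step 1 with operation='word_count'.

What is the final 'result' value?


Step 1: string_transform(text='brown design design', operation='lower')
  -> result = 'brown design design'
Step 2: string_transform(text='brown design design', operation='word_count')
  words: brown, design, design -> 3
  -> result = 3
3


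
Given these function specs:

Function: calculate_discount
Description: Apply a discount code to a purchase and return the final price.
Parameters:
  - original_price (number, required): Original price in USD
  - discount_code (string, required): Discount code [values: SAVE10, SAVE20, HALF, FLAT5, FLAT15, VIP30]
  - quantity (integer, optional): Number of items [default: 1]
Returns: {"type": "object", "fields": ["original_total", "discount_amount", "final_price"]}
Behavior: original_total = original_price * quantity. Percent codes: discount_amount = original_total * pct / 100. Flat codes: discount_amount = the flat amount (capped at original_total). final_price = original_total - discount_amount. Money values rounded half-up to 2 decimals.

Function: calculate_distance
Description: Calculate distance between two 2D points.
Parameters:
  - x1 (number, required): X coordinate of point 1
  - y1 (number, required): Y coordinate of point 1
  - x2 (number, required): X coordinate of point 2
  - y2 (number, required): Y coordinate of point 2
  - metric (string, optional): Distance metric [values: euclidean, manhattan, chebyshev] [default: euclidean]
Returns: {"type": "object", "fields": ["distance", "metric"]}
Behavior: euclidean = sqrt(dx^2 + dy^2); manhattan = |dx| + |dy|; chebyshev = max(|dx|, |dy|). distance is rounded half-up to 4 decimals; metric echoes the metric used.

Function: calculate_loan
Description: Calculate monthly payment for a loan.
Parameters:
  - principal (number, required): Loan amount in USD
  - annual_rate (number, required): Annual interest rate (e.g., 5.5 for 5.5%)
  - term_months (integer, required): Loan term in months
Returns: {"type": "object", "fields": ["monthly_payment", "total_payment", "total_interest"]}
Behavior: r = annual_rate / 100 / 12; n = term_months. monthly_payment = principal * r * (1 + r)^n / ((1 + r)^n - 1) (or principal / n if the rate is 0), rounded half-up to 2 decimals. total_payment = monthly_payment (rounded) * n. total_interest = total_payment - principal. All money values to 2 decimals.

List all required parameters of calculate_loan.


Parameters of calculate_loan and their required/optional flag:
  principal: required
  annual_rate: required
  term_months: required
annual_rate, principal, term_months


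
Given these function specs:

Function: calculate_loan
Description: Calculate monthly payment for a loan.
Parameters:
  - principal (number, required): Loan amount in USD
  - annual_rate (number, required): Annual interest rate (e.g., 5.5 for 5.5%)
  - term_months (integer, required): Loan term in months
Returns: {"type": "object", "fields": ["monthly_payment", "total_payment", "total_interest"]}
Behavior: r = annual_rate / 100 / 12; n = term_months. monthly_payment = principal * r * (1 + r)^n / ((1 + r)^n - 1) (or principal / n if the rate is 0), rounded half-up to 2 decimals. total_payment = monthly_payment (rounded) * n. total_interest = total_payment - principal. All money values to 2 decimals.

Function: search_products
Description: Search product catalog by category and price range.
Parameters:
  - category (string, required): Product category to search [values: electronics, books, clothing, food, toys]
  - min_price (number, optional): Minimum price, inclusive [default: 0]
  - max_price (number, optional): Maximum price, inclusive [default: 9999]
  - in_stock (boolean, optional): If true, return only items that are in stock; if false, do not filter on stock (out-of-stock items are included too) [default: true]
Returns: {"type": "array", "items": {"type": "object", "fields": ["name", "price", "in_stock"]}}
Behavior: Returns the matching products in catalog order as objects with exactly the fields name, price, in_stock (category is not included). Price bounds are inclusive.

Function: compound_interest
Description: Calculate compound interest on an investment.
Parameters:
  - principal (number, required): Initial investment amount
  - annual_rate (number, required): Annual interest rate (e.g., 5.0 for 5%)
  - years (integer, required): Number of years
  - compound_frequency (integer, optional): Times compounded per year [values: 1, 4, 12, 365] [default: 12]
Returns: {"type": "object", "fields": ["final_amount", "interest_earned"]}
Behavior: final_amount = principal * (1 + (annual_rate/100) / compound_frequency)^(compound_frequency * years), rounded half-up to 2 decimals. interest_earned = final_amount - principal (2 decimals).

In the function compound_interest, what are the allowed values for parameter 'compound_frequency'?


The compound_interest spec declares:
  - compound_frequency (integer, optional): Times compounded per year [values: 1, 4, 12, 365] [default: 12]
Allowed values:
1, 4, 12, 365


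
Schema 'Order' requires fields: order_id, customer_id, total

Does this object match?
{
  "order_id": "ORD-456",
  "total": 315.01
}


Checking required fields...
Missing: customer_id
Invalid - missing required field 'customer_id'


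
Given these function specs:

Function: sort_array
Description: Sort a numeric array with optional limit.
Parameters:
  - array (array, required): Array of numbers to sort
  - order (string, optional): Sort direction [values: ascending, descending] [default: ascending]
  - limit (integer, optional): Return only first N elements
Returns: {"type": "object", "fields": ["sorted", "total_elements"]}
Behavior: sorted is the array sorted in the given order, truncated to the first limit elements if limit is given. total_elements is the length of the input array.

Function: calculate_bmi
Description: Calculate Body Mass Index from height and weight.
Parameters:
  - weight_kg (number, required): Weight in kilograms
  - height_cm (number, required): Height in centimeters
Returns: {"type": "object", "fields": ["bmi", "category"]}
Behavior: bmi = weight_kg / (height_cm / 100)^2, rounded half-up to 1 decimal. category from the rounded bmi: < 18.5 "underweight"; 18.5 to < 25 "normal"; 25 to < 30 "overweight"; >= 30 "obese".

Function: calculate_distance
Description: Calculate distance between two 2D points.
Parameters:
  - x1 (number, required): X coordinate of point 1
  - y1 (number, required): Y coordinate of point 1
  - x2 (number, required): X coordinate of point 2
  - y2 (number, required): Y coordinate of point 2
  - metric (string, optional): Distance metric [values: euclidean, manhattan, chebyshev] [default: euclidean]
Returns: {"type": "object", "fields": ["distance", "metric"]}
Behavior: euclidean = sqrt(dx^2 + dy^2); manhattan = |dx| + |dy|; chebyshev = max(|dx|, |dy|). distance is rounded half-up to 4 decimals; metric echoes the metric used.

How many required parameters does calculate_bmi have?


Parameters of calculate_bmi: weight_kg (required), height_cm (required)
Required count:
2


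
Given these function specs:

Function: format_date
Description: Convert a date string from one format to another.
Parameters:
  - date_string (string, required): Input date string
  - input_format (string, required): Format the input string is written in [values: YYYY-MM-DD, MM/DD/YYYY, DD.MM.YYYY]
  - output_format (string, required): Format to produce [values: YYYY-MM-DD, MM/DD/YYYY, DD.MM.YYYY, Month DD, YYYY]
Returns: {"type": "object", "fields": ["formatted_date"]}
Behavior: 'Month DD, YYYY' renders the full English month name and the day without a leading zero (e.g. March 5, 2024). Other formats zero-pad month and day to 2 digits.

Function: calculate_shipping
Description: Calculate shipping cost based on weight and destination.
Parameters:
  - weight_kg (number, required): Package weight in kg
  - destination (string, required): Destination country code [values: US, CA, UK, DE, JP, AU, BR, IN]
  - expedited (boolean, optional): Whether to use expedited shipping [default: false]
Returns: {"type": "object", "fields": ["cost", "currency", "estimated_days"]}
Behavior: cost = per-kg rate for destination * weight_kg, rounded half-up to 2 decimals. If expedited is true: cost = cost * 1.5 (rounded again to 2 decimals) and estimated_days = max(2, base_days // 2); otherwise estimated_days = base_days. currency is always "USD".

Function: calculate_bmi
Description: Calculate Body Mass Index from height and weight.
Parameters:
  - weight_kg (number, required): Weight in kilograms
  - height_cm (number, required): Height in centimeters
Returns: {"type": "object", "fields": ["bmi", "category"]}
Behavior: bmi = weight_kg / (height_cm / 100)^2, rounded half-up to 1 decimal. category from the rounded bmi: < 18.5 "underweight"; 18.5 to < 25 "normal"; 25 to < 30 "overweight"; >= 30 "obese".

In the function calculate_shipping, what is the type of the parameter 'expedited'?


The calculate_shipping spec declares:
  - expedited (boolean, optional): Whether to use expedited shipping [default: false]
Type:
boolean


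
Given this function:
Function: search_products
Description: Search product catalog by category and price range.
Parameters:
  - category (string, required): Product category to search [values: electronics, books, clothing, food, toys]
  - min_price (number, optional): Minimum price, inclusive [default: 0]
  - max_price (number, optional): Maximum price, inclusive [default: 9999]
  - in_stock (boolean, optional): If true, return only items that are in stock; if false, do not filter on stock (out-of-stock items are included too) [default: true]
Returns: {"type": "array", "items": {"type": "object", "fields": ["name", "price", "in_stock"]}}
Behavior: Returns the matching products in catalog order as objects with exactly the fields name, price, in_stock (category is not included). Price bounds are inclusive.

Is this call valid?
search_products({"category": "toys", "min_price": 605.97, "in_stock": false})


Checking all required parameters present and types match... All valid.
Valid


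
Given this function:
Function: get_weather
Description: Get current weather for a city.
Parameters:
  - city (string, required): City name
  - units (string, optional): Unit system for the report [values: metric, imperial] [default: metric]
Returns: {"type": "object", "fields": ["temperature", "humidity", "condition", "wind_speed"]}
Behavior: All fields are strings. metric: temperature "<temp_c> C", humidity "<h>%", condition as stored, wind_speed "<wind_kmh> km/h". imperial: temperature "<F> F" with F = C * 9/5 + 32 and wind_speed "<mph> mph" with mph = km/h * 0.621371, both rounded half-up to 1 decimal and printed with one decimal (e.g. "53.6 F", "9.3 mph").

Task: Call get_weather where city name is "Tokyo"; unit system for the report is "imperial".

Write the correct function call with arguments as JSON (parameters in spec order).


Mapping each described value to its parameter name:
  'City name' -> city = "Tokyo"
  'Unit system for the report' -> units = "imperial"
get_weather({"city": "Tokyo", "units": "imperial"})


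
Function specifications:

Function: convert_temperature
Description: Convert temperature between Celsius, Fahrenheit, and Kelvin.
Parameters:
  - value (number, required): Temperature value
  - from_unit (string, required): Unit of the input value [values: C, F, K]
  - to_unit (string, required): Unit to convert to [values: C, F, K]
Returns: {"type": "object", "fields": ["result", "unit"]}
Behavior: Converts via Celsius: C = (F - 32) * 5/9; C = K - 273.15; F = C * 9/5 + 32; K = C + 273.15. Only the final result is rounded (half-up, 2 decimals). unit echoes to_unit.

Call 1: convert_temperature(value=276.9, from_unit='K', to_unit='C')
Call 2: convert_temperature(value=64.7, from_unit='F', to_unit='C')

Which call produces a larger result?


Call 1:
  To C: 276.9 - 273.15 = 3.75
  Target is C: 3.75
  Round to 2 decimals: 3.75
  -> 3.75 C
Call 2:
  To C: (64.7 - 32) * 5/9 = 18.166667
  Target is C: 18.166667
  Round to 2 decimals: 18.17
  -> 18.17 C
Call 2 (18.17 C)


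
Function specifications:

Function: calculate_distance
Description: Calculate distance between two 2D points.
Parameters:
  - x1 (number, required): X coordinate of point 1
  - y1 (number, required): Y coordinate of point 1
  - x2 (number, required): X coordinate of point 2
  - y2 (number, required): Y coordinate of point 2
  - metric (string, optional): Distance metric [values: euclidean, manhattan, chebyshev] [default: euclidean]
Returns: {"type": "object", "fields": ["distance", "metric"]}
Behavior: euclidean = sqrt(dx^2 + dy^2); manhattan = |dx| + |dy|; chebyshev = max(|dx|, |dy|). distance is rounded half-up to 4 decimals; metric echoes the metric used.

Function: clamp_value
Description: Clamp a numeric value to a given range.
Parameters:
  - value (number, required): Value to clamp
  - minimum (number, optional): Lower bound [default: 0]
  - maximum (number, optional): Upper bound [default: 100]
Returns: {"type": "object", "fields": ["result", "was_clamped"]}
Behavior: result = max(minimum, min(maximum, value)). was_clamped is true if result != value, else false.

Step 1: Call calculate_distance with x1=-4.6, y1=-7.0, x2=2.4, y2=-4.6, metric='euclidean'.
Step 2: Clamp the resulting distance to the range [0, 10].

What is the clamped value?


Step 1: calculate_distance (euclidean)
  |dx| = |2.4 - -4.6| = 7; |dy| = |-4.6 - -7| = 2.4
  euclidean: sqrt(7^2 + 2.4^2) = sqrt(54.76) = 7.4
  Round to 4 decimals: 7.4
  -> distance = 7.4
Step 2: clamp_value(value=7.4, minimum=0, maximum=10)
  result = max(0, min(10, 7.4)) = max(0, 7.4) = 7.4
  was_clamped = (7.4 != 7.4) = false
  -> result = 7.4
7.4


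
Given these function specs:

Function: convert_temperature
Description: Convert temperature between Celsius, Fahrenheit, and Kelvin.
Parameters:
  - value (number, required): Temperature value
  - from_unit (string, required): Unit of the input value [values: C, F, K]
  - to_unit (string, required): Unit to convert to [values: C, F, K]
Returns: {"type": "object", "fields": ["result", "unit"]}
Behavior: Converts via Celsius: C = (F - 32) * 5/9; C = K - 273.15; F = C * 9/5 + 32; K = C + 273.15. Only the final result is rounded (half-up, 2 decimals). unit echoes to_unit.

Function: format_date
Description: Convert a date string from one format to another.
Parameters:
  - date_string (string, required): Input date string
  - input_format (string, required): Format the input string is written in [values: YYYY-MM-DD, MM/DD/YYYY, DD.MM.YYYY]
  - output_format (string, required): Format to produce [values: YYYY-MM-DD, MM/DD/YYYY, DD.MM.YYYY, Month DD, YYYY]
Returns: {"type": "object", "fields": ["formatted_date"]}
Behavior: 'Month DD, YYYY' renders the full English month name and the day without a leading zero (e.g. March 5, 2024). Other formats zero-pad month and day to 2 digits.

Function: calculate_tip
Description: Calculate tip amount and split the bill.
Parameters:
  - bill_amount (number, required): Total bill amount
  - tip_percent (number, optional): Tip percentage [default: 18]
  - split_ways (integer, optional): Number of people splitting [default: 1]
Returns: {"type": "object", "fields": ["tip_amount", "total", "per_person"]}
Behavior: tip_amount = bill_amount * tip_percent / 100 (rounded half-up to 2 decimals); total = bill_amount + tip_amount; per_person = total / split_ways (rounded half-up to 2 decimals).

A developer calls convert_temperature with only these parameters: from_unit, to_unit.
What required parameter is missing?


Required parameters: value, from_unit, to_unit
Provided: from_unit, to_unit
Missing: value
value


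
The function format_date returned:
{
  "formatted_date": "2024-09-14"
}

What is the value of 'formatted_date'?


2024-09-14


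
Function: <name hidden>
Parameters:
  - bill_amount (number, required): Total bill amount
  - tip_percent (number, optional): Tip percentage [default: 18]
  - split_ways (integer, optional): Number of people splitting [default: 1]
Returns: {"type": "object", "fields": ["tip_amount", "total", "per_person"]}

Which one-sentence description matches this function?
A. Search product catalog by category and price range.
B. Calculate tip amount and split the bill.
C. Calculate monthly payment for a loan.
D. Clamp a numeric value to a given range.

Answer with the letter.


Parameters bill_amount, tip_percent, split_ways and return ["tip_amount", "total", "per_person"] fit: Calculate tip amount and split the bill.
B


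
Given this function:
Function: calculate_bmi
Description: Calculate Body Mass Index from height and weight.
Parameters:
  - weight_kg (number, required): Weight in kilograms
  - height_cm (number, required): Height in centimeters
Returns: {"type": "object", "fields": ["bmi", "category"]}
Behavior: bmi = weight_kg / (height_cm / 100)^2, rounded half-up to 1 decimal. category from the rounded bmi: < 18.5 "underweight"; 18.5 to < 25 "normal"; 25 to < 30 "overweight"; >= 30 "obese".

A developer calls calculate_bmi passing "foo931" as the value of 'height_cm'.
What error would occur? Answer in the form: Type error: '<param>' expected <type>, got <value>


Spec: 'height_cm' is declared as number; "foo931" is a string.
Type error: 'height_cm' expected number, got "foo931"


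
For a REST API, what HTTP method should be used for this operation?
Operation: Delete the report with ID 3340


GET = read, POST = create, PUT = update/replace, DELETE = remove
This operation is a removal.
DELETE


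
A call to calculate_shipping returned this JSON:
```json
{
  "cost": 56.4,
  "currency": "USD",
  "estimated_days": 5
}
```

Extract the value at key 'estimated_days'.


5


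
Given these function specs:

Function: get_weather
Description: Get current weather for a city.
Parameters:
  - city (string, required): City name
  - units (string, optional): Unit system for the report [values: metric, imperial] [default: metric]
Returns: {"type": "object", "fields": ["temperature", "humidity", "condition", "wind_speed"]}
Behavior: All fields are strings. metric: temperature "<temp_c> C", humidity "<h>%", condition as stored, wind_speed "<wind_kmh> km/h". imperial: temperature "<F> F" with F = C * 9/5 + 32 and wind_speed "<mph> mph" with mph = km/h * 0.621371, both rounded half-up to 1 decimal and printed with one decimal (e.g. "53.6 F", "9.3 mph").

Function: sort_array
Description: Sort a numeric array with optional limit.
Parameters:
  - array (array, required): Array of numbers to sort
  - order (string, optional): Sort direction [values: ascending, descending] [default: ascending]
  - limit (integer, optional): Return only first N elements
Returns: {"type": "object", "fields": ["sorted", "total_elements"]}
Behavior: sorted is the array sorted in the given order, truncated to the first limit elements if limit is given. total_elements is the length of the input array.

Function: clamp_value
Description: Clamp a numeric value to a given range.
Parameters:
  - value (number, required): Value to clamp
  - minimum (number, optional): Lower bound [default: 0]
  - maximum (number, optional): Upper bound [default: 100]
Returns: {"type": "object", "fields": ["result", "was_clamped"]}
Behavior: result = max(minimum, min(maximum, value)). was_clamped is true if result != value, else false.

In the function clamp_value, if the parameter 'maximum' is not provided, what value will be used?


The clamp_value spec declares:
  - maximum (number, optional): Upper bound [default: 100]
Default:
100


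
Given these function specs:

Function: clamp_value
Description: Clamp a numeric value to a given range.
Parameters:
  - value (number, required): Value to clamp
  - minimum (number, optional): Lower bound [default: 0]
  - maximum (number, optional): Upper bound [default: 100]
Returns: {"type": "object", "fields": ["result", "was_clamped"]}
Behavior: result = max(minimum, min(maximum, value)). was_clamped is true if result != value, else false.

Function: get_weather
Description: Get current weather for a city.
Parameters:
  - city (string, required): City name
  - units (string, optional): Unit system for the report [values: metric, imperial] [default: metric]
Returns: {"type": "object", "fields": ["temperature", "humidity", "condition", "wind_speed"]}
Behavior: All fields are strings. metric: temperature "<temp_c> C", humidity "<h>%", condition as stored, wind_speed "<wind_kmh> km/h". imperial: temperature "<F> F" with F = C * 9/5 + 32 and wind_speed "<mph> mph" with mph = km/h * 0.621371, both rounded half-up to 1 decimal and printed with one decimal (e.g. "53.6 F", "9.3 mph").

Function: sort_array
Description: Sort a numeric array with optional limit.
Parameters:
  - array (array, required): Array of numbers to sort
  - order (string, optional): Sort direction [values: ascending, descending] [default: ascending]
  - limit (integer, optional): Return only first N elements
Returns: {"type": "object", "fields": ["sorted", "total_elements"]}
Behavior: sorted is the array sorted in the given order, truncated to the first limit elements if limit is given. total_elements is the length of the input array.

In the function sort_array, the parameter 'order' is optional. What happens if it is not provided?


The sort_array spec declares:
  - order (string, optional): Sort direction [values: ascending, descending] [default: ascending]
It defaults to ascending


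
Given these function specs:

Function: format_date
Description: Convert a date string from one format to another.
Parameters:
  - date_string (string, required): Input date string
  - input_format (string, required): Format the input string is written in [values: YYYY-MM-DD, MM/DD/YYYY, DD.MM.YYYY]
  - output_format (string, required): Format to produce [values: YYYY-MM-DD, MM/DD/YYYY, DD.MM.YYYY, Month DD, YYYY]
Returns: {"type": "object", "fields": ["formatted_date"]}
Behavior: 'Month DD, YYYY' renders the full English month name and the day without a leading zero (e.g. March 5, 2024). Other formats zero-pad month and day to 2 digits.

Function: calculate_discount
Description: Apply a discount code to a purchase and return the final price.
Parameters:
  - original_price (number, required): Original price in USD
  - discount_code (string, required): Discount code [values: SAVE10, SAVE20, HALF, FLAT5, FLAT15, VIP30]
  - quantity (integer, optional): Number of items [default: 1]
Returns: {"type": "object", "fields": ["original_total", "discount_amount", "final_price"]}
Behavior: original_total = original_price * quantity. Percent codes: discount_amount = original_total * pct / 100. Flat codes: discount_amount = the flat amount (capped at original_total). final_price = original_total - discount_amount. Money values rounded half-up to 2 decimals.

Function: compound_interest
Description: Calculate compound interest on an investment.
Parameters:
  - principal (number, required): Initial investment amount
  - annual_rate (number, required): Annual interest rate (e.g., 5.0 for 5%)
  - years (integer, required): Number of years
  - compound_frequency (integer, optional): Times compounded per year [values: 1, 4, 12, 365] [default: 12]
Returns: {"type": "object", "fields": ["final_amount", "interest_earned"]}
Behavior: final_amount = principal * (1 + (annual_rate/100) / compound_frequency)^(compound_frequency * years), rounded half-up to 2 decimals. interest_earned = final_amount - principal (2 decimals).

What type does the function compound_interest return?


The compound_interest spec declares Returns: {"type": "object", "fields": ["final_amount", "interest_earned"]}
Type:
object


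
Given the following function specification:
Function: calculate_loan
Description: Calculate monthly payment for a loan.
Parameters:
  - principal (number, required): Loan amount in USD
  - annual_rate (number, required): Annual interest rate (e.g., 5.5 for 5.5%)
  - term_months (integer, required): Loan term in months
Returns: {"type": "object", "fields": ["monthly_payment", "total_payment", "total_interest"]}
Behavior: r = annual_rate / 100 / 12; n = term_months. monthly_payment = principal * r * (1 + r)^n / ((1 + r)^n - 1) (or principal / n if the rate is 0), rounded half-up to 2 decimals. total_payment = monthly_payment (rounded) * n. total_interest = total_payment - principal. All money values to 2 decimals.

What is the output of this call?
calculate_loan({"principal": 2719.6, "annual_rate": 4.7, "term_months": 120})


r = 4.7 / 100 / 12 = 0.003916666667 (keep full precision)
(1 + r)^120 = 1.59852604
monthly_payment = 2719.6 * 0.003916666667 * 1.59852604 / (1.59852604 - 1) = 28.44843 -> 28.45
total_payment = 28.45 * 120 = 3414.00
total_interest = 3414.00 - 2719.60 = 694.40
Output:
{"monthly_payment": 28.45, "total_payment": 3414.0, "total_interest": 694.4}


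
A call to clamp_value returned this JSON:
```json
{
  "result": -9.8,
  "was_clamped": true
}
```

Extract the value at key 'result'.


-9.8


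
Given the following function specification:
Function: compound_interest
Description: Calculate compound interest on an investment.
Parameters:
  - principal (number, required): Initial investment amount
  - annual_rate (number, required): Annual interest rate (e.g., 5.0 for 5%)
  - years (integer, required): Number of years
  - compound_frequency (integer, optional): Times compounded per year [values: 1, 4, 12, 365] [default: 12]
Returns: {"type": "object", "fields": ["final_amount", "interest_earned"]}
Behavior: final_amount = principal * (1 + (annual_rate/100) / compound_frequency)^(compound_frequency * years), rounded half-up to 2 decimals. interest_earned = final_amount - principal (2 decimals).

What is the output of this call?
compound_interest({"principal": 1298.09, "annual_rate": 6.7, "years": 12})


Defaults applied: compound_frequency=12
rate per period = 6.7/100/12 = 0.005583333333 (keep full precision); periods = 12 * 12 = 144
(1 + 0.005583333333)^144 = 2.22946985
final_amount = 1298.09 * 2.22946985 = 2894.052512 -> 2894.05
interest_earned = 2894.05 - 1298.09 = 1595.96
Output:
{"final_amount": 2894.05, "interest_earned": 1595.96}


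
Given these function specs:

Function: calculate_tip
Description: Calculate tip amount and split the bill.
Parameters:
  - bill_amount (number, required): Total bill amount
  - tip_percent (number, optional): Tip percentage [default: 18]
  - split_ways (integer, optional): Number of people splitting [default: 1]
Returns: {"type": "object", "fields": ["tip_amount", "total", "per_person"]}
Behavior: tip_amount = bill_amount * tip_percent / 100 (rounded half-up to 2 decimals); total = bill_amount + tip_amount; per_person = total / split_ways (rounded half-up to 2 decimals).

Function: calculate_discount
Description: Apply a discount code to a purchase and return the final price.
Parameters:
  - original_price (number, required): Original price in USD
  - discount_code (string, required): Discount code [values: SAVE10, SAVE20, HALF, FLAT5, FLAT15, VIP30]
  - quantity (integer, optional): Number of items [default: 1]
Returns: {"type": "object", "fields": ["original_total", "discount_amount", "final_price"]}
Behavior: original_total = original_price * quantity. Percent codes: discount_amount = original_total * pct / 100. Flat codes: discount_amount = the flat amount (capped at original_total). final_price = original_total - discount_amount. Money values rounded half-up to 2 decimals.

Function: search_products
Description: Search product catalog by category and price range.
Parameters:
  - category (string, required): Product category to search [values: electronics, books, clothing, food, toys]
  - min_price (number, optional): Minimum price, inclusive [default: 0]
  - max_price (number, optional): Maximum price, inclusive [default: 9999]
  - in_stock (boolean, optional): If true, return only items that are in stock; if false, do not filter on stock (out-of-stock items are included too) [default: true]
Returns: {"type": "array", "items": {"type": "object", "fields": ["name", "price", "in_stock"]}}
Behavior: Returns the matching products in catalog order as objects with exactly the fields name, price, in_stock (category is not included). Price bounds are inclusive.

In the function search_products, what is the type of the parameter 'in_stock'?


The search_products spec declares:
  - in_stock (boolean, optional): If true, return only items that are in stock; if false, do not filter on stock (out-of-stock items are included too) [default: true]
Type:
boolean


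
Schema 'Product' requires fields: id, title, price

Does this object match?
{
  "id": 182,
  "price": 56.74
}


Checking required fields...
Missing: title
Invalid - missing required field 'title'


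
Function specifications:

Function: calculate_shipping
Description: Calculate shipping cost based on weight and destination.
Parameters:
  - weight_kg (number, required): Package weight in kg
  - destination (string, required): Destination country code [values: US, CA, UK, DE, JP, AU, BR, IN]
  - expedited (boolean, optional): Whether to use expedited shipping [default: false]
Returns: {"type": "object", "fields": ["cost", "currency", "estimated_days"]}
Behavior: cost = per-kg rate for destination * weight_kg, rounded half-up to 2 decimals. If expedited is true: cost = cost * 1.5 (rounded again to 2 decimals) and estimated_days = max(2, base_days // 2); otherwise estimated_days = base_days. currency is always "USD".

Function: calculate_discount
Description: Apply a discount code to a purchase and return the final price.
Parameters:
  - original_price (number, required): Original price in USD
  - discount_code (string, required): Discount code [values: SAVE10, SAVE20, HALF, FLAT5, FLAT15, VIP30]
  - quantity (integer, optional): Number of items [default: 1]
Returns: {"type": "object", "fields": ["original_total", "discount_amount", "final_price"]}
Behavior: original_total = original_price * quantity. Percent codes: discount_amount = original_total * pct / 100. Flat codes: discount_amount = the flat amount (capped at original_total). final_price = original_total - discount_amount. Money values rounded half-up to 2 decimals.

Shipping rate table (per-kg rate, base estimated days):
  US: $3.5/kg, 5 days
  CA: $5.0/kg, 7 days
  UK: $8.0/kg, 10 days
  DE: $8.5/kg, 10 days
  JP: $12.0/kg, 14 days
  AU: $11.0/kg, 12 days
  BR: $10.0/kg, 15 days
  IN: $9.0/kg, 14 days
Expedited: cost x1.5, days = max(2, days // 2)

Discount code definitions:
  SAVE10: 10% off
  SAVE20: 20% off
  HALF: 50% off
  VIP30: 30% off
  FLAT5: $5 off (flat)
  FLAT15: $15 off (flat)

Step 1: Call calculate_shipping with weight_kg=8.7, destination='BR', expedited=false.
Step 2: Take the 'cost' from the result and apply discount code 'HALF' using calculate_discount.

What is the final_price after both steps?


Step 1: calculate_shipping(weight_kg=8.7, destination=BR, expedited=false)
  Rate for BR: $10.0/kg, base 15 days
  cost = 10.0 * 8.7 = 87 -> 87.00
  expedited not set/false: estimated_days = 15
  -> cost = 87.00 USD
Step 2: calculate_discount(original_price=87.0, discount_code=HALF, quantity=1)
  original_total = 87.0 * 1 = 87.00
  HALF = 50% off: discount_amount = 87.00 * 50/100 = 43.5 -> 43.50
  final_price = 87.00 - 43.50 = 43.50
  -> final_price = 43.50
$43.50


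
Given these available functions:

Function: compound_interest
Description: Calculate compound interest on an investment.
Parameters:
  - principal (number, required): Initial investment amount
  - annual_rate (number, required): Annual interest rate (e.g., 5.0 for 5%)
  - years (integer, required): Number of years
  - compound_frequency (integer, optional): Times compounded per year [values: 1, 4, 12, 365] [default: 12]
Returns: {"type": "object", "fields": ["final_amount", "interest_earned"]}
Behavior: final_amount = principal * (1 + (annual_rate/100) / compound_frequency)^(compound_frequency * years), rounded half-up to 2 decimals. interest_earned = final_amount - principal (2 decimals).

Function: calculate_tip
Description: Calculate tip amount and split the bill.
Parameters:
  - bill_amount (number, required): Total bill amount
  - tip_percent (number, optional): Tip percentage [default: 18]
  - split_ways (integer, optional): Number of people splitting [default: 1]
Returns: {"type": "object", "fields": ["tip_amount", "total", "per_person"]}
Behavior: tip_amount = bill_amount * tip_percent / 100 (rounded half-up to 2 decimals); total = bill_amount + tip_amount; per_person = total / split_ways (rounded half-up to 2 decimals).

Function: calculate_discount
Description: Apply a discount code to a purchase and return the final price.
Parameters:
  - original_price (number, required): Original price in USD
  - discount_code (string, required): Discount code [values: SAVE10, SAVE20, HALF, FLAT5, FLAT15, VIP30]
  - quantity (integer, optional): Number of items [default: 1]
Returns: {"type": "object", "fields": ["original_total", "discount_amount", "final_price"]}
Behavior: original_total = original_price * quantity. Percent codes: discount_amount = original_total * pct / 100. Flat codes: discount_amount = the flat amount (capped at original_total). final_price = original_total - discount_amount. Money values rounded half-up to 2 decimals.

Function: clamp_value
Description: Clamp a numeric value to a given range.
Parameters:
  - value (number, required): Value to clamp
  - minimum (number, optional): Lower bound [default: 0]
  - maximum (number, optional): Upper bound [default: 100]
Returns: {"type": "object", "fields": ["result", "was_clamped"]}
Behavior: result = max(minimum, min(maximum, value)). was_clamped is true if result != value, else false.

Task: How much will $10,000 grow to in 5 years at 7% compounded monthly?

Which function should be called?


The task needs a function whose description is: Calculate compound interest on an investment.
compound_interest


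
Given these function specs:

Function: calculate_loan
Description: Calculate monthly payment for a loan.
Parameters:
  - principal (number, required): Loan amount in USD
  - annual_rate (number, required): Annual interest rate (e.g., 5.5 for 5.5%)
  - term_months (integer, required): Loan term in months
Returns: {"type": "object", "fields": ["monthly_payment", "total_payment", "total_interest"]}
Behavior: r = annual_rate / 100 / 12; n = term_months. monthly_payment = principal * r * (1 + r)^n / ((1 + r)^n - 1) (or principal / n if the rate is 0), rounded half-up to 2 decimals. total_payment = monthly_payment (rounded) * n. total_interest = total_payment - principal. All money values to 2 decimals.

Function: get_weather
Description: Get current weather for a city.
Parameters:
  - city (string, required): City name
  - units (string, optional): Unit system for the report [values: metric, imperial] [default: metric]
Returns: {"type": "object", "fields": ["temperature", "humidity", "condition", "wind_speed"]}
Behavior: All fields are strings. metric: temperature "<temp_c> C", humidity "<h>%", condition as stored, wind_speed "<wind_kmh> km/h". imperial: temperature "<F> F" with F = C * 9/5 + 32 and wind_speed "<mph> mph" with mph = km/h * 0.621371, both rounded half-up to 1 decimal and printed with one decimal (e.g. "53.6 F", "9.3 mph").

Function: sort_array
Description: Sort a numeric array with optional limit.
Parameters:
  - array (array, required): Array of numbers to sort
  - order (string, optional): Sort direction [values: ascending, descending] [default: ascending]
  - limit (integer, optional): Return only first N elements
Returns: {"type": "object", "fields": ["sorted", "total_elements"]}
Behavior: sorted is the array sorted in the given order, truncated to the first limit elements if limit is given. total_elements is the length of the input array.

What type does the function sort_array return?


The sort_array spec declares Returns: {"type": "object", "fields": ["sorted", "total_elements"]}
Type:
object


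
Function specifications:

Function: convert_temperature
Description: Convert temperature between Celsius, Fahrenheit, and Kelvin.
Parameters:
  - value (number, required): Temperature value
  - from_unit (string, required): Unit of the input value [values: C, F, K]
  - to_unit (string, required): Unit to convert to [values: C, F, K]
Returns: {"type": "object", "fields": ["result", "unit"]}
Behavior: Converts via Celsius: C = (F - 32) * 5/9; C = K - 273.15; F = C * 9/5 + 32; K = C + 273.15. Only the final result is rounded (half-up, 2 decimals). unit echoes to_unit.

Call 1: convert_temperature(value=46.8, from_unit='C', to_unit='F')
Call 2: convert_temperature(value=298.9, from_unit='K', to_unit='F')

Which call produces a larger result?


Call 1:
  Input already in C: 46.8
  To F: 46.8 * 9/5 + 32 = 116.24
  Round to 2 decimals: 116.24
  -> 116.24 F
Call 2:
  To C: 298.9 - 273.15 = 25.75
  To F: 25.75 * 9/5 + 32 = 78.35
  Round to 2 decimals: 78.35
  -> 78.35 F
Call 1 (116.24 F)


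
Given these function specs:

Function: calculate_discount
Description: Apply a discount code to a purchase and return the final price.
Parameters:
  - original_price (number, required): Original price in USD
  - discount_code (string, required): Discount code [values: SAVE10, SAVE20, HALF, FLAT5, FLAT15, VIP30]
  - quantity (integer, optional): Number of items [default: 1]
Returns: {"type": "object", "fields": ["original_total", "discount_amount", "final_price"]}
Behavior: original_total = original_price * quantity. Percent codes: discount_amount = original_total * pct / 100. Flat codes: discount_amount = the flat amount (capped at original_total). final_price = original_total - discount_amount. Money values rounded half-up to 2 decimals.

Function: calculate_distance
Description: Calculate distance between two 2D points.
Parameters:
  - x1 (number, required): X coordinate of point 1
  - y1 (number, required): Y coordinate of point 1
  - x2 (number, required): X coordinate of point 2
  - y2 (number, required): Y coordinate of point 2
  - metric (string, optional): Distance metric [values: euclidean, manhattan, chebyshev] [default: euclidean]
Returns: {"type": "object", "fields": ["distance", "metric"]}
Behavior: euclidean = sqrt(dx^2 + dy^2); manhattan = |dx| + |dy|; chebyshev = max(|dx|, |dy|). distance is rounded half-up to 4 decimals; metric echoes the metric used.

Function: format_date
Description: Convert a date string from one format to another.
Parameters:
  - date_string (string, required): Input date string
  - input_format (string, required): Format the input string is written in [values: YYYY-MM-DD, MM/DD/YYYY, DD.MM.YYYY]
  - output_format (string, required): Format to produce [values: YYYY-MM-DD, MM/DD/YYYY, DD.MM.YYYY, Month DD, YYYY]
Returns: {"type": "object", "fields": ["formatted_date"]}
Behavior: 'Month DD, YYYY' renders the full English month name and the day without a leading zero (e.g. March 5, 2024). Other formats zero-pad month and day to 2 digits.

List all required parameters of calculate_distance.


Parameters of calculate_distance and their required/optional flag:
  x1: required
  y1: required
  x2: required
  y2: required
  metric: optional
x1, x2, y1, y2


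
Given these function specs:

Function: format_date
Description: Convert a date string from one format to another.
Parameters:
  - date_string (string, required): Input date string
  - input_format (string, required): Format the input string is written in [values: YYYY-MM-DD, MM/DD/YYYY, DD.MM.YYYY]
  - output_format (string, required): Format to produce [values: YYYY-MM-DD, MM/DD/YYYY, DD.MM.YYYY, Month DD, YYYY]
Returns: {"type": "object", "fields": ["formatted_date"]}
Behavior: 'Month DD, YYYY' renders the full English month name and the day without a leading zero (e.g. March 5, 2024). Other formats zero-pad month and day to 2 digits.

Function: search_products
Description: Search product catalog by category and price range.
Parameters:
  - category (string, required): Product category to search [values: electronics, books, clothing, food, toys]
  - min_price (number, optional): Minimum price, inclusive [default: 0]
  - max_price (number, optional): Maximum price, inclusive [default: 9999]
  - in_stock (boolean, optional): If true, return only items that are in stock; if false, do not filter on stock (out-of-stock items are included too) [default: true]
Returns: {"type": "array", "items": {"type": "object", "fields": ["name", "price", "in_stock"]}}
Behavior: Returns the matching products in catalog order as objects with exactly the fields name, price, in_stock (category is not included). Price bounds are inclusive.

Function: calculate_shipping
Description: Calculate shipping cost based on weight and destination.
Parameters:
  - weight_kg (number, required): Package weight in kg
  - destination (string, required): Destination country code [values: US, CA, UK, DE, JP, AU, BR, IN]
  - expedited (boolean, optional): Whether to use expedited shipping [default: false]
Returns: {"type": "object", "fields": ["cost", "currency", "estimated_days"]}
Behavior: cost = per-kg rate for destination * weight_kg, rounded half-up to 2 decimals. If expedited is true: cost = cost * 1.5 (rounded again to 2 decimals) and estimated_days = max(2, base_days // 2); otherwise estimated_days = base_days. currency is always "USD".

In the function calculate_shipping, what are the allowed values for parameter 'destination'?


The calculate_shipping spec declares:
  - destination (string, required): Destination country code [values: US, CA, UK, DE, JP, AU, BR, IN]
Allowed values:
US, CA, UK, DE, JP, AU, BR, IN
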